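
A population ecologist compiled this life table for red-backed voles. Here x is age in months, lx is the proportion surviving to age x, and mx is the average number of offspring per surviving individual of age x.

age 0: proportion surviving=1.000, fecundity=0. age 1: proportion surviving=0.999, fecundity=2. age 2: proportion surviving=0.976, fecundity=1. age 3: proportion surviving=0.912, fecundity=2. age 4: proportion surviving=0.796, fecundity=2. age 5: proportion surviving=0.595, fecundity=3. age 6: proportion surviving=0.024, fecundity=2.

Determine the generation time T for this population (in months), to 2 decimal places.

3.04

lx·mx: 0, 1.998, 0.976, 1.824, 1.592, 1.785, 0.048 → R0 = 8.223
x·lx·mx: 0, 1.998, 1.952, 5.472, 6.368, 8.925, 0.288 → Σ = 25.003
T = 25.003 / 8.223 = 3.040618… → 3.04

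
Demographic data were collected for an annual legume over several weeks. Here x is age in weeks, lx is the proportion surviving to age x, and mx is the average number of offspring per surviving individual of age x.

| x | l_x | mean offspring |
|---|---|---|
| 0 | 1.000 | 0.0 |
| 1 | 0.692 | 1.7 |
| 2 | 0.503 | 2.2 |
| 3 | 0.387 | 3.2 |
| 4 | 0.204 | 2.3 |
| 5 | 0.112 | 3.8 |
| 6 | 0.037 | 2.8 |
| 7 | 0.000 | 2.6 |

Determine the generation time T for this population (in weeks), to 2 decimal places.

2.60

lx·mx: 0, 1.1764, 1.1066, 1.2384, 0.4692, 0.4256, 0.1036, 0 → R0 = 4.5198
x·lx·mx: 0, 1.1764, 2.2132, 3.7152, 1.8768, 2.128, 0.6216, 0 → Σ = 11.7312
T = 11.7312 / 4.5198 = 2.595513… → 2.60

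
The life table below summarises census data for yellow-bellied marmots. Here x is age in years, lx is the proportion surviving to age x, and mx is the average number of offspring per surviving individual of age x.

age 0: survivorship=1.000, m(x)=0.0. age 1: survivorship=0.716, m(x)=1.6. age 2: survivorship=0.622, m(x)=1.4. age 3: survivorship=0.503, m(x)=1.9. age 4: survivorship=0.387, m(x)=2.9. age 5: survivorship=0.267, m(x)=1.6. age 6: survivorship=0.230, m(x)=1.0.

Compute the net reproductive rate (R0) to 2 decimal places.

4.75

lx·mx by age: 0, 1.1456, 0.8708, 0.9557, 1.1223, 0.4272, 0.23
R0 = Σ lx·mx = 4.7516 → 4.75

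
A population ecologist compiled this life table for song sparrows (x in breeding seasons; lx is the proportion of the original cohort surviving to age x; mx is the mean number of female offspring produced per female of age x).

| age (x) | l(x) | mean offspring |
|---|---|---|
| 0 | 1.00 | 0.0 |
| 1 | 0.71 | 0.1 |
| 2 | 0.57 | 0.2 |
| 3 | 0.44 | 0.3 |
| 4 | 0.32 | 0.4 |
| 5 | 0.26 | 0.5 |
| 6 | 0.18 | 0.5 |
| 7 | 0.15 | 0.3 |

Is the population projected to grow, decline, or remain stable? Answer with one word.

declining

R0 = Σ lx·mx = 0 + 0.071 + 0.114 + 0.132 + 0.128 + 0.13 + 0.09 + 0.045 = 0.71
R0 < 1, so the population is declining.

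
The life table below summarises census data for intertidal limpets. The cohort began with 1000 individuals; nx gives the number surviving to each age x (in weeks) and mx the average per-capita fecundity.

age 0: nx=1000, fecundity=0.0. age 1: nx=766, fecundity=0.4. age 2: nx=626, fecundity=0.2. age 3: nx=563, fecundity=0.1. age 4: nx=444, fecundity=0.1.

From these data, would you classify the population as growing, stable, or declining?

declining

lx = nx/n0 = nx/1000: 1, 0.766, 0.626, 0.563, 0.444
R0 = Σ lx·mx = 0 + 0.3064 + 0.1252 + 0.0563 + 0.0444 = 0.5323
R0 < 1, so the population is declining.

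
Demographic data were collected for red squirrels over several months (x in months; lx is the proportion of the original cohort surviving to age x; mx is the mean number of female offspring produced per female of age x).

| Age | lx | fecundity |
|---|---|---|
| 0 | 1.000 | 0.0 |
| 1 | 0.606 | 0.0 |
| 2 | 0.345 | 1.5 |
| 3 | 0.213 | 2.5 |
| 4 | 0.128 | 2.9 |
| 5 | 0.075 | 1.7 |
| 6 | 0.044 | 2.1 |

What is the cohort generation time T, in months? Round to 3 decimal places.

3.235

lx·mx: 0, 0, 0.5175, 0.5325, 0.3712, 0.1275, 0.0924 → R0 = 1.6411
x·lx·mx: 0, 0, 1.035, 1.5975, 1.4848, 0.6375, 0.5544 → Σ = 5.3092
T = 5.3092 / 1.6411 = 3.235147… → 3.235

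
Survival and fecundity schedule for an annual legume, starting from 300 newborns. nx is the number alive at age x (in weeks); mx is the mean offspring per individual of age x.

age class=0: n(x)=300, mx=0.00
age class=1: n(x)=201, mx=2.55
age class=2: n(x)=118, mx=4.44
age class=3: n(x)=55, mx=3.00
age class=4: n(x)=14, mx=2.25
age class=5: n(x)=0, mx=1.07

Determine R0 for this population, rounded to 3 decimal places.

4.110

lx = nx/n0 = nx/300: 1, 0.67, 0.39333…, 0.18333…, 0.04667…, 0
lx·mx by age: 0, 1.7085, 1.7464…, 0.55…, 0.105…, 0
R0 = Σ lx·mx = 4.1099… → 4.110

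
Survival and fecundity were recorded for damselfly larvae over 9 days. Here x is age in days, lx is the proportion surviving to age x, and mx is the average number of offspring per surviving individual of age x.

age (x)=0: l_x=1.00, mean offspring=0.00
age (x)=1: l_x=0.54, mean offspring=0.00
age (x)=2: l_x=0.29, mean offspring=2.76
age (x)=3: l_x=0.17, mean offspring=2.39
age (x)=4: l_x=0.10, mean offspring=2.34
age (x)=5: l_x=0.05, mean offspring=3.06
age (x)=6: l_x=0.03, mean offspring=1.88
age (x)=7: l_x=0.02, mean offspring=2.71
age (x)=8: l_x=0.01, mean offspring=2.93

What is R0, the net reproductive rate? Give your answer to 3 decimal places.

lx·mx by age: 0, 0, 0.8004, 0.4063, 0.234, 0.153, 0.0564, 0.0542, 0.0293
R0 = Σ lx·mx = 1.7336 → 1.734

1.734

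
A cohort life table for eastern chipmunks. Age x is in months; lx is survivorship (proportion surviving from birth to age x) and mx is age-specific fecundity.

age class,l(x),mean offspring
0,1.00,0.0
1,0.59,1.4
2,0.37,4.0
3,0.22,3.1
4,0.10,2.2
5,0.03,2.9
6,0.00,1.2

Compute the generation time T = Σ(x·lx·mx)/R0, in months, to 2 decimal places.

2.17

lx·mx: 0, 0.826, 1.48, 0.682, 0.22, 0.087, 0 → R0 = 3.295
x·lx·mx: 0, 0.826, 2.96, 2.046, 0.88, 0.435, 0 → Σ = 7.147
T = 7.147 / 3.295 = 2.169044… → 2.17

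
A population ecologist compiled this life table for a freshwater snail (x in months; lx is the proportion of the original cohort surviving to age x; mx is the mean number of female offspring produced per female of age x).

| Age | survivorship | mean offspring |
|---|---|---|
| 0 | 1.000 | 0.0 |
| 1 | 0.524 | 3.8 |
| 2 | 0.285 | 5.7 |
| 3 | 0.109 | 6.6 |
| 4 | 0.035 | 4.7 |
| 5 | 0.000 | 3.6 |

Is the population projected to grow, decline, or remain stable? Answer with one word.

growing

R0 = Σ lx·mx = 0 + 1.9912 + 1.6245 + 0.7194 + 0.1645 + 0 = 4.4996
R0 > 1, so the population is growing.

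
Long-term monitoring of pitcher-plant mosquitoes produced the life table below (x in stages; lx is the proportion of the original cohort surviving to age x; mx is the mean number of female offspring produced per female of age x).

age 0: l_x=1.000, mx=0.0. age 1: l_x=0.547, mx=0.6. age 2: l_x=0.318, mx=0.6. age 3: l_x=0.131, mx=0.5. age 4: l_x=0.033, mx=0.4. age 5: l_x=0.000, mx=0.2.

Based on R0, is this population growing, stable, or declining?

declining

R0 = Σ lx·mx = 0 + 0.3282 + 0.1908 + 0.0655 + 0.0132 + 0 = 0.5977
R0 < 1, so the population is declining.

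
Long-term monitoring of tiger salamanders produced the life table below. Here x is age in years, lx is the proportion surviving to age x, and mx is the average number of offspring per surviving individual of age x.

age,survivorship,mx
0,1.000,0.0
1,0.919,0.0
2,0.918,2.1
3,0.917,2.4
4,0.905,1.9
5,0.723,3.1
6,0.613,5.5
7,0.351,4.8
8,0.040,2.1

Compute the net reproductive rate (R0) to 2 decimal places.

lx·mx by age: 0, 0, 1.9278, 2.2008, 1.7195, 2.2413, 3.3715, 1.6848, 0.084
R0 = Σ lx·mx = 13.2297 → 13.23

13.23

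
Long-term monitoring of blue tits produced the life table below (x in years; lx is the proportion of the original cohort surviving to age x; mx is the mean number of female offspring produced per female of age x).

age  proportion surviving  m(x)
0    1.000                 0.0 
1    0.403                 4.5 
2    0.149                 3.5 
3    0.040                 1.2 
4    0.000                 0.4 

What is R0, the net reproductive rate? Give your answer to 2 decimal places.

lx·mx by age: 0, 1.8135, 0.5215, 0.048, 0
R0 = Σ lx·mx = 2.383 → 2.38

2.38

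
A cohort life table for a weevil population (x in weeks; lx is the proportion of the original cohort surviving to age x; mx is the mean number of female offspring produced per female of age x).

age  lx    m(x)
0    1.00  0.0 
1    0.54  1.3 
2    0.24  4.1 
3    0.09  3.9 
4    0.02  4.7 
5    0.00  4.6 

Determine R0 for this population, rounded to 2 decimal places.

2.13

lx·mx by age: 0, 0.702, 0.984, 0.351, 0.094, 0
R0 = Σ lx·mx = 2.131 → 2.13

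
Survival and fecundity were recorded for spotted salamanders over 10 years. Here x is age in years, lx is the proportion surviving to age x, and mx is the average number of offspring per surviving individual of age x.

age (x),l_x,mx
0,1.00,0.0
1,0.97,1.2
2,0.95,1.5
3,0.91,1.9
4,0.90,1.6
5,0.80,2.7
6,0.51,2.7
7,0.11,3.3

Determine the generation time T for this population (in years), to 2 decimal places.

lx·mx: 0, 1.164, 1.425, 1.729, 1.44, 2.16, 1.377, 0.363 → R0 = 9.658
x·lx·mx: 0, 1.164, 2.85, 5.187, 5.76, 10.8, 8.262, 2.541 → Σ = 36.564
T = 36.564 / 9.658 = 3.785877… → 3.79

3.79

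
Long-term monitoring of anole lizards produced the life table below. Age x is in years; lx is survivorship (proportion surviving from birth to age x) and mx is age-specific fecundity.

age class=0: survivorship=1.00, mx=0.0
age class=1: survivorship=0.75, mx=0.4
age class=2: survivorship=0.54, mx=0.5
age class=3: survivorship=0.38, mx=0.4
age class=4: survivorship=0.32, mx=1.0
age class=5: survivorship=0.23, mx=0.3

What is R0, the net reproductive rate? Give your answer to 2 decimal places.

1.11

lx·mx by age: 0, 0.3, 0.27, 0.152, 0.32, 0.069
R0 = Σ lx·mx = 1.111 → 1.11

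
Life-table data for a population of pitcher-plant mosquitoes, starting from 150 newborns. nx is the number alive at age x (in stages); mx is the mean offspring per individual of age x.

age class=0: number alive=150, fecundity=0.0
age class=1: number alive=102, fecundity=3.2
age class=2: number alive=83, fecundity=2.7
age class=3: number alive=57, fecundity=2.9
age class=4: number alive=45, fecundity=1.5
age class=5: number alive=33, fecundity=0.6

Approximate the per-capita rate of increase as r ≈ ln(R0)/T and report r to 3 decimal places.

lx = nx/n0 = nx/150: 1, 0.68, 0.55333…, 0.38, 0.3, 0.22
R0 = Σ lx·mx = 0 + 2.176 + 1.494… + 1.102 + 0.45 + 0.132 = 5.354…
Σ x·lx·mx = 10.93…; T = 10.93…/5.354… = 2.04146…
r ≈ ln(R0)/T = ln(5.354…)/2.04146… = 0.82188… → 0.822

0.822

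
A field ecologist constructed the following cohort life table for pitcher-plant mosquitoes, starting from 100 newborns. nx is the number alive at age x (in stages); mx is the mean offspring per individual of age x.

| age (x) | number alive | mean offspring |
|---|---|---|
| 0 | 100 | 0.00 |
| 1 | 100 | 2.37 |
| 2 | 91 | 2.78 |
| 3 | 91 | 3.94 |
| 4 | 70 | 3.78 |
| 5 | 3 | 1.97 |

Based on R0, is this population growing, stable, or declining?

growing

lx = nx/n0 = nx/100: 1, 1, 0.91, 0.91, 0.7, 0.03
R0 = Σ lx·mx = 0 + 2.37 + 2.5298 + 3.5854 + 2.646 + 0.0591 = 11.1903
R0 > 1, so the population is growing.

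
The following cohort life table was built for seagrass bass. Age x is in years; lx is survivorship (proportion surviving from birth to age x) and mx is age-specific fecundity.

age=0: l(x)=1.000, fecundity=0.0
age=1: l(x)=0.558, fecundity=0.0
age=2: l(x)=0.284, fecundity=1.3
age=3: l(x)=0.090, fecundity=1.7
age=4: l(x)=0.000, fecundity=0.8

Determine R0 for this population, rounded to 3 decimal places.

lx·mx by age: 0, 0, 0.3692, 0.153, 0
R0 = Σ lx·mx = 0.5222 → 0.522

0.522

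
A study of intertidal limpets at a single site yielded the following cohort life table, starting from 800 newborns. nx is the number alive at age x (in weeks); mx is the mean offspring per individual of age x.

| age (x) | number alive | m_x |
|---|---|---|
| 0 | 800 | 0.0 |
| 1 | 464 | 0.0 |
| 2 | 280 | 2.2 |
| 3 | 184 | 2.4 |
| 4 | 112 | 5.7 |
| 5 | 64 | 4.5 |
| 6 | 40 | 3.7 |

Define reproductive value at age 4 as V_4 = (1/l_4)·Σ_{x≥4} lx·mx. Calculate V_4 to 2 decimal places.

lx = nx/n0 = nx/800: 1, 0.58, 0.35, 0.23, 0.14, 0.08, 0.05
lx·mx for x ≥ 4: 0.798, 0.36, 0.185 → sum = 1.343
V_4 = 1.343 / l_4 = 1.343 / 0.14 = 9.592857… → 9.59

9.59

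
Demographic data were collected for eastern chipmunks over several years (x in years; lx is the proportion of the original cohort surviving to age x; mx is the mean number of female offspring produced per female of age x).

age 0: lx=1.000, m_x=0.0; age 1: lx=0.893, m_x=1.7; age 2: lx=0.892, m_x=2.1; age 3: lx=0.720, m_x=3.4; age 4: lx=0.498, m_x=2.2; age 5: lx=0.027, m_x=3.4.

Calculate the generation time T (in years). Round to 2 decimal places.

lx·mx: 0, 1.5181, 1.8732, 2.448, 1.0956, 0.0918 → R0 = 7.0267
x·lx·mx: 0, 1.5181, 3.7464, 7.344, 4.3824, 0.459 → Σ = 17.4499
T = 17.4499 / 7.0267 = 2.483371… → 2.48

2.48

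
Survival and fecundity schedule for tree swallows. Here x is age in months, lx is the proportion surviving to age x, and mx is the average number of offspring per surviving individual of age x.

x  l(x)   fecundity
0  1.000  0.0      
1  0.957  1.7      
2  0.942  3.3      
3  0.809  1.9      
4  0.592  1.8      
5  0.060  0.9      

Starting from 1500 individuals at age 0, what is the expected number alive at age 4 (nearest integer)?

Expected survivors = N0 · l_4 = 1500 × 0.592 = 888 → 888

888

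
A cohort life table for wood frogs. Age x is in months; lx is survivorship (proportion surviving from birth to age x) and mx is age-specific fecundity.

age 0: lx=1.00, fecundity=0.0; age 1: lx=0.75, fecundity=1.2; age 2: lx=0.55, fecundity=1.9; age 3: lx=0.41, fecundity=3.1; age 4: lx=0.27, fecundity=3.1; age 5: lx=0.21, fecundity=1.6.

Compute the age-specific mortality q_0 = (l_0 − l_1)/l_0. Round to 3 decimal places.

0.250

q_0 = (l_0 − l_1) / l_0 = (1 − 0.75) / 1
     = 0.25 / 1 = 0.25 → 0.250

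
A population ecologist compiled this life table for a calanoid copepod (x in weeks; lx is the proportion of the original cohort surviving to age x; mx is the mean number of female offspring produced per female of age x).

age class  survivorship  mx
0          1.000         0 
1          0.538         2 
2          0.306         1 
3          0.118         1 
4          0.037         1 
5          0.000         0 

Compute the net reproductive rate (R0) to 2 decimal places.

lx·mx by age: 0, 1.076, 0.306, 0.118, 0.037, 0
R0 = Σ lx·mx = 1.537 → 1.54

1.54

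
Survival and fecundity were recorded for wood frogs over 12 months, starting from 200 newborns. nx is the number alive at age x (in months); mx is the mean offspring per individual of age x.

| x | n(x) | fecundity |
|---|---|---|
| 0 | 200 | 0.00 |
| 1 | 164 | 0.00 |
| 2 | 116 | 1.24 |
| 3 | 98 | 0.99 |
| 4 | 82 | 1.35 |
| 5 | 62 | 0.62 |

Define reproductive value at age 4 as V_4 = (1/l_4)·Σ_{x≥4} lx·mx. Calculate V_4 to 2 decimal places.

lx = nx/n0 = nx/200: 1, 0.82, 0.58, 0.49, 0.41, 0.31
lx·mx for x ≥ 4: 0.5535, 0.1922 → sum = 0.7457
V_4 = 0.7457 / l_4 = 0.7457 / 0.41 = 1.81878… → 1.82

1.82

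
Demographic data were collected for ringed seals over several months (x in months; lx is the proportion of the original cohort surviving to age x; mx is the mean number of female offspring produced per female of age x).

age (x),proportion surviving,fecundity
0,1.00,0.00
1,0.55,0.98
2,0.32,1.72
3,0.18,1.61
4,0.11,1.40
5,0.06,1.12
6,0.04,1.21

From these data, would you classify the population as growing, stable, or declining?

growing

R0 = Σ lx·mx = 0 + 0.539 + 0.5504 + 0.2898 + 0.154 + 0.0672 + 0.0484 = 1.6488
R0 > 1, so the population is growing.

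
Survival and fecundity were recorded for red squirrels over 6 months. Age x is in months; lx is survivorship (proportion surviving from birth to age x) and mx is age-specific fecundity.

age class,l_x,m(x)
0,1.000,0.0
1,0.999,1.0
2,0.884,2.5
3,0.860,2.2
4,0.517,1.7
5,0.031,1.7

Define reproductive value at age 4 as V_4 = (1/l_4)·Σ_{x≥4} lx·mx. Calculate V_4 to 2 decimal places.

1.80

lx·mx for x ≥ 4: 0.8789, 0.0527 → sum = 0.9316
V_4 = 0.9316 / l_4 = 0.9316 / 0.517 = 1.801934… → 1.80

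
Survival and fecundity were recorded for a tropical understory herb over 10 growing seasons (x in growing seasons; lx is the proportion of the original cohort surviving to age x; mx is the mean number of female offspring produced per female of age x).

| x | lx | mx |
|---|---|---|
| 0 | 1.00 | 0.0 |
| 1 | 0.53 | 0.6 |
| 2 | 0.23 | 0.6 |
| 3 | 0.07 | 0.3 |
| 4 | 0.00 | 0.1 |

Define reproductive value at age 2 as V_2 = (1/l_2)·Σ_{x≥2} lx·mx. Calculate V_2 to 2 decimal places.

lx·mx for x ≥ 2: 0.138, 0.021, 0 → sum = 0.159
V_2 = 0.159 / l_2 = 0.159 / 0.23 = 0.691304… → 0.69

0.69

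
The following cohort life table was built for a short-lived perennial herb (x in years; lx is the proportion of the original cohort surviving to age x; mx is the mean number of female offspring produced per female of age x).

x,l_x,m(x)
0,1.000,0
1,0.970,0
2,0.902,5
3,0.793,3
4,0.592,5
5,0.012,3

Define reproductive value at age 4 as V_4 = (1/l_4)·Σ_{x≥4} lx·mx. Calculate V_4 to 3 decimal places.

lx·mx for x ≥ 4: 2.96, 0.036 → sum = 2.996
V_4 = 2.996 / l_4 = 2.996 / 0.592 = 5.060811… → 5.061

5.061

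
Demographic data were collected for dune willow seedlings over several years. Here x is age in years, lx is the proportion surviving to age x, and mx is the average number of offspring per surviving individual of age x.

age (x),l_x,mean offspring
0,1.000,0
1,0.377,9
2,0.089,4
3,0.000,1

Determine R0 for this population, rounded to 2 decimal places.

lx·mx by age: 0, 3.393, 0.356, 0
R0 = Σ lx·mx = 3.749 → 3.75

3.75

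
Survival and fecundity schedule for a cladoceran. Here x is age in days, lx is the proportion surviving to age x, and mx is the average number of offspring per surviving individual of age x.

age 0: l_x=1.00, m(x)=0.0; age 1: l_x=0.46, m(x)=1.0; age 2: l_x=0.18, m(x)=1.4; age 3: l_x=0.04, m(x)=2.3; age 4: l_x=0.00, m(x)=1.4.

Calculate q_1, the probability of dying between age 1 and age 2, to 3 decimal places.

q_1 = (l_1 − l_2) / l_1 = (0.46 − 0.18) / 0.46
     = 0.28 / 0.46 = 0.608696… → 0.609

0.609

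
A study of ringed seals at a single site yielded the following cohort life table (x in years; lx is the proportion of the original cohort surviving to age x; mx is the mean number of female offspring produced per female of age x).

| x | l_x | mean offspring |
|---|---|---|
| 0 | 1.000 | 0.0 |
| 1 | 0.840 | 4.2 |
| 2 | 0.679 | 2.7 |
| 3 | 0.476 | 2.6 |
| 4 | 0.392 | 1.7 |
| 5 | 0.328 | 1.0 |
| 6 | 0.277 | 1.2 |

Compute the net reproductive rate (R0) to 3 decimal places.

7.926

lx·mx by age: 0, 3.528, 1.8333, 1.2376, 0.6664, 0.328, 0.3324
R0 = Σ lx·mx = 7.9257 → 7.926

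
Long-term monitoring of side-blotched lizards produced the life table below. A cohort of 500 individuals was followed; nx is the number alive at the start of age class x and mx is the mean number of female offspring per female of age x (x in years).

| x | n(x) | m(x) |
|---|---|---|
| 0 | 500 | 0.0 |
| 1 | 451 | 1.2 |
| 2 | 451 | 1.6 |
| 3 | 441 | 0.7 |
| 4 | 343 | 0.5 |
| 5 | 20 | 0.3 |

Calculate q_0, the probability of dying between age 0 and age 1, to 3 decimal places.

0.098

lx = nx/n0 = nx/500: 1, 0.902, 0.902, 0.882, 0.686, 0.04
q_0 = (l_0 − l_1) / l_0 = (1 − 0.902) / 1
     = 0.098 / 1 = 0.098 → 0.098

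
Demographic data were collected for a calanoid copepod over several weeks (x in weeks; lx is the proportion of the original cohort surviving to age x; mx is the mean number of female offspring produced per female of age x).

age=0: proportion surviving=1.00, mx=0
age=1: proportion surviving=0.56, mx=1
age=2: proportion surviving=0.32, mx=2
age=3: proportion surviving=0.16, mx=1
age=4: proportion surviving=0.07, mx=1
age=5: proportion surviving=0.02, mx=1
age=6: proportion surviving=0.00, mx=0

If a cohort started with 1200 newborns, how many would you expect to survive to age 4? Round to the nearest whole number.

84

Expected survivors = N0 · l_4 = 1200 × 0.07 = 84 → 84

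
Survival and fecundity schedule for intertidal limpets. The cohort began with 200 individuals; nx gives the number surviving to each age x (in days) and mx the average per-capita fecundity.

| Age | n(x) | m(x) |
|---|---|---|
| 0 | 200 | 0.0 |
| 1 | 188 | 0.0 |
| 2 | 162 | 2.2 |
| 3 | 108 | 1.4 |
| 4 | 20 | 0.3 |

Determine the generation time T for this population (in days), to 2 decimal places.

2.32

lx = nx/n0 = nx/200: 1, 0.94, 0.81, 0.54, 0.1
lx·mx: 0, 0, 1.782, 0.756, 0.03 → R0 = 2.568
x·lx·mx: 0, 0, 3.564, 2.268, 0.12 → Σ = 5.952
T = 5.952 / 2.568 = 2.317757… → 2.32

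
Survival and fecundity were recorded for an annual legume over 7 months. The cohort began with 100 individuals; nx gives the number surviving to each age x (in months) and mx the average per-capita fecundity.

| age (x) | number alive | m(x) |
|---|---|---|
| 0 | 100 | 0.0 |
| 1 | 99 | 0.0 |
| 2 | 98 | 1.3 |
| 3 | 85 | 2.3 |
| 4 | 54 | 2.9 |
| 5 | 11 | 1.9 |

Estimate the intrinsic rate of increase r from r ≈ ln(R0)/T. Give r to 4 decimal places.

lx = nx/n0 = nx/100: 1, 0.99, 0.98, 0.85, 0.54, 0.11
R0 = Σ lx·mx = 0 + 0 + 1.274 + 1.955 + 1.566 + 0.209 = 5.004
Σ x·lx·mx = 15.722; T = 15.722/5.004 = 3.14189…
r ≈ ln(R0)/T = ln(5.004)/3.14189… = 0.512507… → 0.5125

0.5125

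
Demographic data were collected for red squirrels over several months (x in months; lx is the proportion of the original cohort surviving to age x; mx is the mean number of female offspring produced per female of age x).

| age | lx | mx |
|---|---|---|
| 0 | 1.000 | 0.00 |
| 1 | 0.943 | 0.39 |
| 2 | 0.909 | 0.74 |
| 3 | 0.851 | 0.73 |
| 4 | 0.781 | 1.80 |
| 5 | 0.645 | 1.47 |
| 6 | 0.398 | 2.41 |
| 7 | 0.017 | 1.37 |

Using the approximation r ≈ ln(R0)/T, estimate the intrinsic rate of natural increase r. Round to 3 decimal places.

0.405

R0 = Σ lx·mx = 0 + 0.36777 + 0.67266 + 0.62123 + 1.4058 + 0.94815 + 0.95918 + 0.02329 = 4.99808
Σ x·lx·mx = 19.85884; T = 19.85884/4.99808 = 3.97329…
r ≈ ln(R0)/T = ln(4.99808)/3.97329… = 0.40497… → 0.405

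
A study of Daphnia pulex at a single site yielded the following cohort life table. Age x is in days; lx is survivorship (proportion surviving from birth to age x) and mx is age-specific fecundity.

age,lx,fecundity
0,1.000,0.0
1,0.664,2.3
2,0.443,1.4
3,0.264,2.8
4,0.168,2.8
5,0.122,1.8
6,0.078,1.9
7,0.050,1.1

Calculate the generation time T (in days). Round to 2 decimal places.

2.44

lx·mx: 0, 1.5272, 0.6202, 0.7392, 0.4704, 0.2196, 0.1482, 0.055 → R0 = 3.7798
x·lx·mx: 0, 1.5272, 1.2404, 2.2176, 1.8816, 1.098, 0.8892, 0.385 → Σ = 9.239
T = 9.239 / 3.7798 = 2.444309… → 2.44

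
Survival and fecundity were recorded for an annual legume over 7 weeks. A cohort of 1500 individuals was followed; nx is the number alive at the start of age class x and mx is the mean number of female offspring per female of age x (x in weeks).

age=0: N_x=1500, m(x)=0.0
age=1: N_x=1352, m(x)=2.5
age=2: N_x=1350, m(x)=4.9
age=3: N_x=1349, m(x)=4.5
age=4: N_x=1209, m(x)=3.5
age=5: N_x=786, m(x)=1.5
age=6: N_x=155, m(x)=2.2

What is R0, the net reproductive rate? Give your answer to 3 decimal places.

14.545

lx = nx/n0 = nx/1500: 1, 0.90133…, 0.9, 0.89933…, 0.806, 0.524, 0.10333…
lx·mx by age: 0, 2.253333…, 4.41, 4.047…, 2.821, 0.786, 0.227333…
R0 = Σ lx·mx = 14.544667… → 14.545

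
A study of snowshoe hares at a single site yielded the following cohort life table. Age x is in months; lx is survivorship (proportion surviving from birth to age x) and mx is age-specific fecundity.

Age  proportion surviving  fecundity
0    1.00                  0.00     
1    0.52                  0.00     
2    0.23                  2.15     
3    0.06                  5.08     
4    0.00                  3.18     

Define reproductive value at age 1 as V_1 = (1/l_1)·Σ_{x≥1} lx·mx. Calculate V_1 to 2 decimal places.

lx·mx for x ≥ 1: 0, 0.4945, 0.3048, 0 → sum = 0.7993
V_1 = 0.7993 / l_1 = 0.7993 / 0.52 = 1.537115… → 1.54

1.54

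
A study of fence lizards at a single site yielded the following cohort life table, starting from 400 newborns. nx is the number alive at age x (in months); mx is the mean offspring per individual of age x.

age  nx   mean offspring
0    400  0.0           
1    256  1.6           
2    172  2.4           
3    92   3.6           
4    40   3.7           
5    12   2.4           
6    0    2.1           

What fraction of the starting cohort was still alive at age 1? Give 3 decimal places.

0.640

l_1 = n_1/n_0 = 256/400 = 0.64 → 0.640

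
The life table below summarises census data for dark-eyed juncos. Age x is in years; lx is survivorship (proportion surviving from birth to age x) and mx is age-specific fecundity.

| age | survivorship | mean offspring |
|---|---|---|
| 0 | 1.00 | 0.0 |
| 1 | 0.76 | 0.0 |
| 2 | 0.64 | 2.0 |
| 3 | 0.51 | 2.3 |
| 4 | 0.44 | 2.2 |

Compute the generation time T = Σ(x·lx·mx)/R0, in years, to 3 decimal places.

lx·mx: 0, 0, 1.28, 1.173, 0.968 → R0 = 3.421
x·lx·mx: 0, 0, 2.56, 3.519, 3.872 → Σ = 9.951
T = 9.951 / 3.421 = 2.908799… → 2.909

2.909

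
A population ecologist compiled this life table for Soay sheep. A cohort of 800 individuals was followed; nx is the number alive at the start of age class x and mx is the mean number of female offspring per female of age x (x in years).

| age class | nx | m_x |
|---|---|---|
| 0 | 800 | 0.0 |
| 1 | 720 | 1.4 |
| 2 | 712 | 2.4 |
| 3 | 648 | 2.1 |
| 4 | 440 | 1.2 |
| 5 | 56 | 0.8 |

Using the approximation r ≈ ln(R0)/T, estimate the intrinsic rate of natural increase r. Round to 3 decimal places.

0.755

lx = nx/n0 = nx/800: 1, 0.9, 0.89, 0.81, 0.55, 0.07
R0 = Σ lx·mx = 0 + 1.26 + 2.136 + 1.701 + 0.66 + 0.056 = 5.813
Σ x·lx·mx = 13.555; T = 13.555/5.813 = 2.33184…
r ≈ ln(R0)/T = ln(5.813)/2.33184… = 0.75481… → 0.755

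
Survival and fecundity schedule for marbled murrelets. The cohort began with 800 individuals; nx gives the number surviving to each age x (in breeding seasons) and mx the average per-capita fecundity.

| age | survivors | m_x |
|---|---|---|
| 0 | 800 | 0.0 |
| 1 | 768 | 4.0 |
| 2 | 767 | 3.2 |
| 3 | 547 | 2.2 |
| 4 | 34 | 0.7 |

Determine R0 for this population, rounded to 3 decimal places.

lx = nx/n0 = nx/800: 1, 0.96, 0.95875, 0.68375, 0.0425
lx·mx by age: 0, 3.84, 3.068, 1.50425, 0.02975
R0 = Σ lx·mx = 8.442 → 8.442

8.442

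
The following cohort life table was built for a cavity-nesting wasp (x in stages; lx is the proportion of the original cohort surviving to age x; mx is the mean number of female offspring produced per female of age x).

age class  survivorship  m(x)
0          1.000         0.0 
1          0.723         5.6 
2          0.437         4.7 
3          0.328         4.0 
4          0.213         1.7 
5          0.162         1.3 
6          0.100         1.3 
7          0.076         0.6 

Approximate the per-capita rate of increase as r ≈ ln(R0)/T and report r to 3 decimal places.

1.092

R0 = Σ lx·mx = 0 + 4.0488 + 2.0539 + 1.312 + 0.3621 + 0.2106 + 0.13 + 0.0456 = 8.163
Σ x·lx·mx = 15.6932; T = 15.6932/8.163 = 1.92248…
r ≈ ln(R0)/T = ln(8.163)/1.92248… = 1.09214… → 1.092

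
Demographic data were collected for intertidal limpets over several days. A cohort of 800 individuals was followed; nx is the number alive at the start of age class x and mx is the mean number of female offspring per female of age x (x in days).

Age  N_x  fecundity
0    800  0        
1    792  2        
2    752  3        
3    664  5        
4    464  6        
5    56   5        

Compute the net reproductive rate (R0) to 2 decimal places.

lx = nx/n0 = nx/800: 1, 0.99, 0.94, 0.83, 0.58, 0.07
lx·mx by age: 0, 1.98, 2.82, 4.15, 3.48, 0.35
R0 = Σ lx·mx = 12.78 → 12.78

12.78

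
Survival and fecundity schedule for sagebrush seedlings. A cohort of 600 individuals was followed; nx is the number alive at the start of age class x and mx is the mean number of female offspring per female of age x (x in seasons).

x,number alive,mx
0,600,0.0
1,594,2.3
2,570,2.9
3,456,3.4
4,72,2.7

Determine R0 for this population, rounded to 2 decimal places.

7.94

lx = nx/n0 = nx/600: 1, 0.99, 0.95, 0.76, 0.12
lx·mx by age: 0, 2.277, 2.755, 2.584, 0.324
R0 = Σ lx·mx = 7.94 → 7.94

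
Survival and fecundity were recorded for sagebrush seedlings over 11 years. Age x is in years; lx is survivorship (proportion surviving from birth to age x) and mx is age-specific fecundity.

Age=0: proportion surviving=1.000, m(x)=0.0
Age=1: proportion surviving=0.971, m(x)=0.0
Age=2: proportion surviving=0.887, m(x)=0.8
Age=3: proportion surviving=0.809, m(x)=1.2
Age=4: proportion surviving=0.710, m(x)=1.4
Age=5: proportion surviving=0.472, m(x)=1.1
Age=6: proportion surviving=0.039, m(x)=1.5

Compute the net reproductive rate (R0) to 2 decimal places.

lx·mx by age: 0, 0, 0.7096, 0.9708, 0.994, 0.5192, 0.0585
R0 = Σ lx·mx = 3.2521 → 3.25

3.25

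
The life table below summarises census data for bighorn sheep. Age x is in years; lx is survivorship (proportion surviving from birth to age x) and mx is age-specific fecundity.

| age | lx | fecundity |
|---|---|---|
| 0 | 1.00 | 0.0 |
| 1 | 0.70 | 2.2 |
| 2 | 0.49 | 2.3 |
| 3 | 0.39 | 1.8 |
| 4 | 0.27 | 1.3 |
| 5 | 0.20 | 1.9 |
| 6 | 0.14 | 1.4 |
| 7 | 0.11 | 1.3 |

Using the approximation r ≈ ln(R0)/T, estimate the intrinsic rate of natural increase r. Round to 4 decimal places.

R0 = Σ lx·mx = 0 + 1.54 + 1.127 + 0.702 + 0.351 + 0.38 + 0.196 + 0.143 = 4.439
Σ x·lx·mx = 11.381; T = 11.381/4.439 = 2.56387…
r ≈ ln(R0)/T = ln(4.439)/2.56387… = 0.581321… → 0.5813

0.5813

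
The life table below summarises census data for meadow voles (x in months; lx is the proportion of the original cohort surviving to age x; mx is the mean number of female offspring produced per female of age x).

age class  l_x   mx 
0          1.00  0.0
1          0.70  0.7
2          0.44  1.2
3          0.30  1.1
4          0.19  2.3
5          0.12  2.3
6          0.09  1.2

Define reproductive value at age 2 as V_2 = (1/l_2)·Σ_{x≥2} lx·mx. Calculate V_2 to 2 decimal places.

3.82

lx·mx for x ≥ 2: 0.528, 0.33, 0.437, 0.276, 0.108 → sum = 1.679
V_2 = 1.679 / l_2 = 1.679 / 0.44 = 3.815909… → 3.82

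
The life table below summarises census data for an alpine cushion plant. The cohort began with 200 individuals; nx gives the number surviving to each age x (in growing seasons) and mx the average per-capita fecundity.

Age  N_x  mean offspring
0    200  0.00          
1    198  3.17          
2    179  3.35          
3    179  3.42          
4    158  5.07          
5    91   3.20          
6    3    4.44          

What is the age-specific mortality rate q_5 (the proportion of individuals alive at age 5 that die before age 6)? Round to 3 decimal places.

lx = nx/n0 = nx/200: 1, 0.99, 0.895, 0.895, 0.79, 0.455, 0.015
q_5 = (l_5 − l_6) / l_5 = (0.455 − 0.015) / 0.455
     = 0.44 / 0.455 = 0.967033… → 0.967

0.967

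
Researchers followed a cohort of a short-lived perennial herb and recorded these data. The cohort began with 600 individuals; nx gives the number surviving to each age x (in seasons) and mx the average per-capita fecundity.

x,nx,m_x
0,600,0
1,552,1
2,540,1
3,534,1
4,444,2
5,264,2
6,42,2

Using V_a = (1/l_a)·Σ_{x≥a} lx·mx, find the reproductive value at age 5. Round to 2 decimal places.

2.32

lx = nx/n0 = nx/600: 1, 0.92, 0.9, 0.89, 0.74, 0.44, 0.07
lx·mx for x ≥ 5: 0.88, 0.14 → sum = 1.02
V_5 = 1.02 / l_5 = 1.02 / 0.44 = 2.318182… → 2.32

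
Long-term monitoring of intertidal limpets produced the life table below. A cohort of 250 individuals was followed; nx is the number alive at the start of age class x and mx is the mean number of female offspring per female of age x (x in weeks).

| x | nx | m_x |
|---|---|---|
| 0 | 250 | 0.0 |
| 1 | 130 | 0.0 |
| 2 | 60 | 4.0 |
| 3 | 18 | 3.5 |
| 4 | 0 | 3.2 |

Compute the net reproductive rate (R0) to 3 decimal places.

lx = nx/n0 = nx/250: 1, 0.52, 0.24, 0.072, 0
lx·mx by age: 0, 0, 0.96, 0.252, 0
R0 = Σ lx·mx = 1.212 → 1.212

1.212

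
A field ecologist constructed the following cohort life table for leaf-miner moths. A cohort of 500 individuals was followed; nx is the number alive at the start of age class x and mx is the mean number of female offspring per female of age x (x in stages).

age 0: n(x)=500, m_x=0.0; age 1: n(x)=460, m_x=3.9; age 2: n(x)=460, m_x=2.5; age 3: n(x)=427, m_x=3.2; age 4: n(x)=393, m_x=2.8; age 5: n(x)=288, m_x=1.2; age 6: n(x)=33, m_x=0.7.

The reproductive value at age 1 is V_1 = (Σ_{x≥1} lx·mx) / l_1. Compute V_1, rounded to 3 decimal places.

lx = nx/n0 = nx/500: 1, 0.92, 0.92, 0.854, 0.786, 0.576, 0.066
lx·mx for x ≥ 1: 3.588, 2.3, 2.7328, 2.2008, 0.6912, 0.0462 → sum = 11.559
V_1 = 11.559 / l_1 = 11.559 / 0.92 = 12.56413… → 12.564

12.564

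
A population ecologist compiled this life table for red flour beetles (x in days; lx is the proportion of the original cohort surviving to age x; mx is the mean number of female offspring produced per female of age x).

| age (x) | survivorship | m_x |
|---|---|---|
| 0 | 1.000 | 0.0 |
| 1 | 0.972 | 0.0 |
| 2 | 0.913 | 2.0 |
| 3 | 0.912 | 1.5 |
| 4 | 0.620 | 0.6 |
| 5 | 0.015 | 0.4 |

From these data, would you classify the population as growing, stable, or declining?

R0 = Σ lx·mx = 0 + 0 + 1.826 + 1.368 + 0.372 + 0.006 = 3.572
R0 > 1, so the population is growing.

growing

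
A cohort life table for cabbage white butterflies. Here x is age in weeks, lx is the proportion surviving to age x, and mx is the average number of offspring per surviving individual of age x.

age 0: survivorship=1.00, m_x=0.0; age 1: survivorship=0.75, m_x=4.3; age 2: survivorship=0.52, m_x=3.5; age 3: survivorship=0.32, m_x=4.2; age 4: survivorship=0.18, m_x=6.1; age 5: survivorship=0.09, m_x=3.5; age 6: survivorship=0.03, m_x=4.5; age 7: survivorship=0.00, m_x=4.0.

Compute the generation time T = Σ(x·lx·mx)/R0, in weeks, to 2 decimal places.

lx·mx: 0, 3.225, 1.82, 1.344, 1.098, 0.315, 0.135, 0 → R0 = 7.937
x·lx·mx: 0, 3.225, 3.64, 4.032, 4.392, 1.575, 0.81, 0 → Σ = 17.674
T = 17.674 / 7.937 = 2.226786… → 2.23

2.23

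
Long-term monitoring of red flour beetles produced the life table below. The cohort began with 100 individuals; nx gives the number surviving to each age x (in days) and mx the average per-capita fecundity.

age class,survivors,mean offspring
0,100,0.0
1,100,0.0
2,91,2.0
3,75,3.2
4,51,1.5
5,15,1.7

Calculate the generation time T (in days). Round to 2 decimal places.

lx = nx/n0 = nx/100: 1, 1, 0.91, 0.75, 0.51, 0.15
lx·mx: 0, 0, 1.82, 2.4, 0.765, 0.255 → R0 = 5.24
x·lx·mx: 0, 0, 3.64, 7.2, 3.06, 1.275 → Σ = 15.175
T = 15.175 / 5.24 = 2.895992… → 2.90

2.90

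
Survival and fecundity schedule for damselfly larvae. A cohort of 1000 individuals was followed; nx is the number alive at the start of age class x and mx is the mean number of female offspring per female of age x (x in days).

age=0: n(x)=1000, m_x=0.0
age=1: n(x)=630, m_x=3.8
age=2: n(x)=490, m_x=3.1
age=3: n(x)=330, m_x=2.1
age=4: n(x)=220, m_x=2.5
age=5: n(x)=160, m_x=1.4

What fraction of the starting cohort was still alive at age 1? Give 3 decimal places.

l_1 = n_1/n_0 = 630/1000 = 0.63 → 0.630

0.630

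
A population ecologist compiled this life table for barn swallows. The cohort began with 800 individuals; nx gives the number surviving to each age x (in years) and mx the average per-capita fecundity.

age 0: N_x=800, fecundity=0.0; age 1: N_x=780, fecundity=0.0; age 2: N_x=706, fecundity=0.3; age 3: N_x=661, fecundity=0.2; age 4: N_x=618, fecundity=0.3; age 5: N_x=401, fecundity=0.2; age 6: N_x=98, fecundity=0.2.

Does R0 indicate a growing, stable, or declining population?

lx = nx/n0 = nx/800: 1, 0.975, 0.8825, 0.82625, 0.7725, 0.50125, 0.1225
R0 = Σ lx·mx = 0 + 0 + 0.26475 + 0.16525 + 0.23175 + 0.10025 + 0.0245 = 0.7865
R0 < 1, so the population is declining.

declining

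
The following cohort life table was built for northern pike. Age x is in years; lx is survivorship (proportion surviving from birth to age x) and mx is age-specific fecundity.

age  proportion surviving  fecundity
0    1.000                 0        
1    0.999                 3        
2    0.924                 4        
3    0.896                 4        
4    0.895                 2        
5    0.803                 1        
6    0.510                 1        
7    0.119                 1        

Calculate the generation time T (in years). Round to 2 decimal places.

lx·mx: 0, 2.997, 3.696, 3.584, 1.79, 0.803, 0.51, 0.119 → R0 = 13.499
x·lx·mx: 0, 2.997, 7.392, 10.752, 7.16, 4.015, 3.06, 0.833 → Σ = 36.209
T = 36.209 / 13.499 = 2.682347… → 2.68

2.68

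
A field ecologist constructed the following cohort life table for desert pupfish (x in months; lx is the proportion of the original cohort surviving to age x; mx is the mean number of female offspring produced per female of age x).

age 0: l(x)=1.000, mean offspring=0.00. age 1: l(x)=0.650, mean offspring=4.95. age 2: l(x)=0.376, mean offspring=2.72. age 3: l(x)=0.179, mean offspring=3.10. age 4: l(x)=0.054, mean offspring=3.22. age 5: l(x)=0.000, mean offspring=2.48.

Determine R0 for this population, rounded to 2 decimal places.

lx·mx by age: 0, 3.2175, 1.02272, 0.5549, 0.17388, 0
R0 = Σ lx·mx = 4.969 → 4.97

4.97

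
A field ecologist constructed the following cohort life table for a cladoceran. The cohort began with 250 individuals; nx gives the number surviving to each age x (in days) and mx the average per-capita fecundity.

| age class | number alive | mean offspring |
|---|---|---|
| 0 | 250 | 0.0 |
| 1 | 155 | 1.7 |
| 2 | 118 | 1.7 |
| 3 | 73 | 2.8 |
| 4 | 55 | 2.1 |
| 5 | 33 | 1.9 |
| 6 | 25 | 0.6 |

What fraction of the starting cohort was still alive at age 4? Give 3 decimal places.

0.220

l_4 = n_4/n_0 = 55/250 = 0.22 → 0.220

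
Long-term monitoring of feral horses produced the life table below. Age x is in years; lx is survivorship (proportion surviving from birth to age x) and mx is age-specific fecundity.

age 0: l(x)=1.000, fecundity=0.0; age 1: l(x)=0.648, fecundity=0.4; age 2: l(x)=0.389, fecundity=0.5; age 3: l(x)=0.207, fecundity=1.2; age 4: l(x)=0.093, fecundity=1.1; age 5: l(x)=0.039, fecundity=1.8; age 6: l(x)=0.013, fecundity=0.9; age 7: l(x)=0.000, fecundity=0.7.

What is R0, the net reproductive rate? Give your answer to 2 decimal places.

0.89

lx·mx by age: 0, 0.2592, 0.1945, 0.2484, 0.1023, 0.0702, 0.0117, 0
R0 = Σ lx·mx = 0.8863 → 0.89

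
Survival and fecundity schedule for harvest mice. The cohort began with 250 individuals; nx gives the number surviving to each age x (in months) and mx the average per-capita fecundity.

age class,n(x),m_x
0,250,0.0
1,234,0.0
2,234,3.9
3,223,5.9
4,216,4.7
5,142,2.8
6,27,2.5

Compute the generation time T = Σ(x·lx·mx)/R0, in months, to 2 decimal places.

lx = nx/n0 = nx/250: 1, 0.936, 0.936, 0.892, 0.864, 0.568, 0.108
lx·mx: 0, 0, 3.6504, 5.2628, 4.0608, 1.5904, 0.27 → R0 = 14.8344
x·lx·mx: 0, 0, 7.3008, 15.7884, 16.2432, 7.952, 1.62 → Σ = 48.9044
T = 48.9044 / 14.8344 = 3.296689… → 3.30

3.30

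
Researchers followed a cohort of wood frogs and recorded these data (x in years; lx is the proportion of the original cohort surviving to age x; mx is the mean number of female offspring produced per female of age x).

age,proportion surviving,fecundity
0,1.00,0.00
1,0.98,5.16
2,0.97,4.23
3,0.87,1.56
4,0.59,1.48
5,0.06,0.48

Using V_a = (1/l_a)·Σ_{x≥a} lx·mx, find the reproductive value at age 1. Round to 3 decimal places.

lx·mx for x ≥ 1: 5.0568, 4.1031, 1.3572, 0.8732, 0.0288 → sum = 11.4191
V_1 = 11.4191 / l_1 = 11.4191 / 0.98 = 11.652143… → 11.652

11.652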